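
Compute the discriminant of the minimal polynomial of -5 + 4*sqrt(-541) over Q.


The element -5 + 4*sqrt(-541) has minimal polynomial:
x^2 + 10*x + 8681
Discriminant = (10)^2 - 4*(8681)
= 100 - 34724
= -34624

-34624


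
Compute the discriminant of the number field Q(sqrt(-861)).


For K = Q(sqrt(d)) with d squarefree: disc(K) = d if d = 1 mod 4, and disc(K) = 4d if d = 2 or 3 mod 4.
Here d = -861, and d mod 4 = 3.
d = 3 mod 4, not 1 (O_K = Z[sqrt(d)]), so disc(K) = 4d = 4 * (-861) = -3444

-3444


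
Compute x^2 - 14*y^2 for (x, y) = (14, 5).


x^2 - d*y^2
= 14^2 - 14*5^2
= 196 - 350
= -154

-154


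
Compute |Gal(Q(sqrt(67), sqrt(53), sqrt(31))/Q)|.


The 3 square roots of distinct primes are multiplicatively independent over Q,
so [K:Q] = 2^3 and Gal(K/Q) is isomorphic to (Z/2Z)^3.
|Gal| = 2^3 = 8

8


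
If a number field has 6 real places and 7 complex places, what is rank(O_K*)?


By Dirichlet's unit theorem:
rank = r1 + r2 - 1
= 6 + 7 - 1
= 12

12


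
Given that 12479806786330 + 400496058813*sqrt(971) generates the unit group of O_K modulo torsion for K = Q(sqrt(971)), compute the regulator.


epsilon = 12479806786330 + 400496058813*sqrt(971)
= 2.4960e+13
R = ln(2.4960e+13)
= 30.8483

30.8483


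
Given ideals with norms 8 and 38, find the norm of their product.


N(IJ) = N(I) * N(J)
= 8 * 38
= 304

304


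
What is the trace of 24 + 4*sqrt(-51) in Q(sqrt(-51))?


Tr(a + b*sqrt(d)) = (a + b*sqrt(d)) + (a - b*sqrt(d)) = 2a
= 2 * (24)
= 48

48


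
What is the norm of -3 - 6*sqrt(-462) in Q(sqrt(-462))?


N(a + b*sqrt(d)) = a^2 - d*b^2
= (-3)^2 - (-462)*(-6)^2
= 9 + 16632
= 16641

16641


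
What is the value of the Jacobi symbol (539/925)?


Compute (539/925) via quadratic reciprocity:
  reciprocity: (539/925) -> +(925/539)
  reduce: (386/539)
  pull out 2: (2/539) = -1  (since 539 mod 8 = 3)
  reciprocity: (193/539) -> +(539/193)
  reduce: (153/193)
  reciprocity: (153/193) -> +(193/153)
  reduce: (40/153)
  pull out 2: (2/153) = +1  (since 153 mod 8 = 1)
  pull out 2: (2/153) = +1  (since 153 mod 8 = 1)
  pull out 2: (2/153) = +1  (since 153 mod 8 = 1)
  reciprocity: (5/153) -> +(153/5)
  reduce: (3/5)
  reciprocity: (3/5) -> +(5/3)
  reduce: (2/3)
  pull out 2: (2/3) = -1  (since 3 mod 8 = 3)
  (1/3) = 1
Product of signs = 1

1


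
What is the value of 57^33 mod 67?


p = 67 is prime and the exponent is (p-1)/2 = 33, so by Euler's criterion 57^33 = (57/67) = +1 or -1 mod 67.
Compute by square-and-multiply:
  33 = 32 + 1 (binary 100001)
  Repeated squaring mod 67: 57^1 = 57, 57^2 = 33, 57^4 = 17, 57^8 = 21, 57^16 = 39, 57^32 = 47
  57^33 = 57^32 * 57^1 = 47 * 57 mod 67
    47 * 57 = 2679 = 66 mod 67
  57^33 = 66 mod 67
Result 66 = p - 1 = -1 mod 67: 57 is a quadratic non-residue mod 67. As a residue in [0, p-1] the value is 66.
57^33 mod 67 = 66

66


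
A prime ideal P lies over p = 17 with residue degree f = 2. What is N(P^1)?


N(P^a) = p^(a*f)
= 17^(1*2)
= 17^2
= 289

289


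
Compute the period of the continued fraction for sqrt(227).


Run the CF algorithm for sqrt(227).
a_0 = floor(sqrt(227)) = 15; set m_0=0, q_0=1.
Recurrence: m' = q*a - m,  q' = (d - m'^2)/q,  a' = floor((a_0 + m')/q').
  step 1: m=15, q=2, a=15
  step 2: m=15, q=1, a=30
a_2 = 2*a_0 = 30, so the period closes here.
sqrt(227) = [15; 15, 30]
Period length = 2

2


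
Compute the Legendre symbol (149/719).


p = 719 is prime, so compute (149/719) with the reciprocity algorithm (Jacobi-symbol steps: pull out 2s via (2/n), flip via reciprocity, reduce):
  reciprocity: (149/719) -> +(719/149)
  reduce: (123/149)
  reciprocity: (123/149) -> +(149/123)
  reduce: (26/123)
  pull out 2: (2/123) = -1  (since 123 mod 8 = 3)
  reciprocity: (13/123) -> +(123/13)
  reduce: (6/13)
  pull out 2: (2/13) = -1  (since 13 mod 8 = 5)
  reciprocity: (3/13) -> +(13/3)
  reduce: (1/3)
  (1/3) = 1
Product of signs = 1
(149/719) = 1

1


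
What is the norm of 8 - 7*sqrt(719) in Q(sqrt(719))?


N(a + b*sqrt(d)) = a^2 - d*b^2
= (8)^2 - (719)*(-7)^2
= 64 - 35231
= -35167

-35167


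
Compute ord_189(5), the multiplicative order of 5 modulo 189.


We want ord_189(5), the smallest k >= 1 with 5^k = 1 mod 189.
n = 189 = 3^3 * 7, phi(189) = 108; the order divides phi(n).
Divisors of 108: 1, 2, 3, 4, 6, 9, 12, 18, 27, 36, 54, 108
Repeated squaring mod 189: 5^1 = 5, 5^2 = 25, 5^4 = 58, 5^8 = 151, 5^16 = 121, 5^32 = 88, 5^64 = 184
Test divisors in increasing order:
  k=1: 5^1 = 5 mod 189
  k=2: 5^2 = 25 mod 189
  k=3: 5^3 = 25 * 5 = 125 mod 189
  k=4: 5^4 = 58 mod 189
  k=6: 5^6 = 58 * 25 = 127 mod 189
  k=9: 5^9 = 151 * 5 = 188 mod 189
  k=12: 5^12 = 151 * 58 = 64 mod 189
  k=18: 5^18 = 121 * 25 = 1 mod 189  <- first divisor giving 1
Order = 18

18


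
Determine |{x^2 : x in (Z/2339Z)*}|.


For prime p, the number of non-zero quadratic residues is (p-1)/2.
= (2339-1)/2
= 1169

1169


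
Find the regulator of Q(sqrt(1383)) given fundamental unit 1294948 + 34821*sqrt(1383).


epsilon = 1294948 + 34821*sqrt(1383)
= 2.5899e+06
R = ln(2.5899e+06)
= 14.7671

14.7671


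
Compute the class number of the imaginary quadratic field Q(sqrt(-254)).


K = Q(sqrt(-254)). d mod 4 = 2, so D = disc(K) = 4d = -1016
h(K) equals the number of primitive reduced positive-definite forms (a, b, c) = a*x^2 + b*x*y + c*y^2 with b^2 - 4ac = D,
where reduced means |b| <= a <= c, with b >= 0 whenever |b| = a or a = c, and primitive means gcd(a, b, c) = 1.
Reduced forces 3a^2 <= |D| = 1016, so 1 <= a <= 18; b must have the parity of D, and c = (b^2 - D)/(4a) must be an integer >= a.
Enumerate a = 1..18, b in [-a, a]:
  a=1: (1, 0, 254)  [1]
  a=2: (2, 0, 127)  [1]
  a=3: (3, -2, 85), (3, 2, 85)  [2]
  a=4: none
  a=5: (5, -2, 51), (5, 2, 51)  [2]
  a=6: (6, -4, 43), (6, 4, 43)  [2]
  a=7..8: none
  a=9: (9, -8, 30), (9, 8, 30)  [2]
  a=10: (10, -8, 27), (10, 8, 27)  [2]
  a=11..14: none
  a=15: (15, -8, 18), (15, -2, 17), (15, 2, 17), (15, 8, 18)  [4]
  a=16..18: none
Total reduced forms: 1 + 1 + 2 + 2 + 2 + 2 + 2 + 4 = 16
h = 16

16


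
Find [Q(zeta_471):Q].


The degree equals Euler's totient phi(471).
471 = 3 * 157
phi(471) = 312

312


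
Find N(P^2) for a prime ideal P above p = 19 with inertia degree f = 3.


N(P^a) = p^(a*f)
= 19^(2*3)
= 19^6
= 47045881

47045881


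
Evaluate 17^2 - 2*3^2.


x^2 - d*y^2
= 17^2 - 2*3^2
= 289 - 18
= 271

271


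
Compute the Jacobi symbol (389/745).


Compute (389/745) via quadratic reciprocity:
  reciprocity: (389/745) -> +(745/389)
  reduce: (356/389)
  pull out 2: (2/389) = -1  (since 389 mod 8 = 5)
  pull out 2: (2/389) = -1  (since 389 mod 8 = 5)
  reciprocity: (89/389) -> +(389/89)
  reduce: (33/89)
  reciprocity: (33/89) -> +(89/33)
  reduce: (23/33)
  reciprocity: (23/33) -> +(33/23)
  reduce: (10/23)
  pull out 2: (2/23) = +1  (since 23 mod 8 = 7)
  reciprocity: (5/23) -> +(23/5)
  reduce: (3/5)
  reciprocity: (3/5) -> +(5/3)
  reduce: (2/3)
  pull out 2: (2/3) = -1  (since 3 mod 8 = 3)
  (1/3) = 1
Product of signs = -1

-1


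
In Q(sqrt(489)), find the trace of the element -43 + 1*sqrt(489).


Tr(a + b*sqrt(d)) = (a + b*sqrt(d)) + (a - b*sqrt(d)) = 2a
= 2 * (-43)
= -86

-86


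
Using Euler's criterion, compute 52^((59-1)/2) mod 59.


p = 59 is prime and the exponent is (p-1)/2 = 29, so by Euler's criterion 52^29 = (52/59) = +1 or -1 mod 59.
Compute by square-and-multiply:
  29 = 16 + 8 + 4 + 1 (binary 11101)
  Repeated squaring mod 59: 52^1 = 52, 52^2 = 49, 52^4 = 41, 52^8 = 29, 52^16 = 15
  52^29 = 52^16 * 52^8 * 52^4 * 52^1 = 15 * 29 * 41 * 52 mod 59
    15 * 29 = 435 = 22 mod 59
    22 * 41 = 902 = 17 mod 59
    17 * 52 = 884 = 58 mod 59
  52^29 = 58 mod 59
Result 58 = p - 1 = -1 mod 59: 52 is a quadratic non-residue mod 59. As a residue in [0, p-1] the value is 58.
52^29 mod 59 = 58

58


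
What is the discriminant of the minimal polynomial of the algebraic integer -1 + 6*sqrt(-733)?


The element -1 + 6*sqrt(-733) has minimal polynomial:
x^2 + 2*x + 26389
Discriminant = (2)^2 - 4*(26389)
= 4 - 105556
= -105552

-105552


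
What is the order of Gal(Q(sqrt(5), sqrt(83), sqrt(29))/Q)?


The 3 square roots of distinct primes are multiplicatively independent over Q,
so [K:Q] = 2^3 and Gal(K/Q) is isomorphic to (Z/2Z)^3.
|Gal| = 2^3 = 8

8


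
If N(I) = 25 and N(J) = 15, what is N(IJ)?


N(IJ) = N(I) * N(J)
= 25 * 15
= 375

375


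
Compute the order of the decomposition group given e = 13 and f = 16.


|D_P| = e * f
= 13 * 16
= 208

208


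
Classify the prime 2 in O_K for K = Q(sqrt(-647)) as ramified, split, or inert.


K = Q(sqrt(-647)). Since d mod 4 = 1, disc(K) = -647.
Check p | disc: -647 mod 2 = 1.
p=2 does not divide disc (d is 1 mod 4). 2 splits iff d = 1 mod 8.
d mod 8 = 1, so (d/2) = 1.
(d/p) = 1, so p splits: (p) = P*P' with e=1, f=1, g=2.
Therefore p is split.

split


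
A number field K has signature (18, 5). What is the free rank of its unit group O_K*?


By Dirichlet's unit theorem:
rank = r1 + r2 - 1
= 18 + 5 - 1
= 22

22


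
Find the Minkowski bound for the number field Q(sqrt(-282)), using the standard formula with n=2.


d = -282, d mod 4 = 2, so disc(K) = 4d = -1128; |disc(K)| = 1128
Imaginary quadratic field, so n = 2, s = r2 = 1, r1 = 0
M = (n!/n^n) * (4/pi)^s * sqrt(|disc(K)|) = (2!/2^2) * (4/pi)^1 * sqrt(1128)
= 0.5 * 1.273240 * 33.585711
= 21.3813

21.3813


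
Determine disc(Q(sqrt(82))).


For K = Q(sqrt(d)) with d squarefree: disc(K) = d if d = 1 mod 4, and disc(K) = 4d if d = 2 or 3 mod 4.
Here d = 82, and d mod 4 = 2.
d = 2 mod 4, not 1 (O_K = Z[sqrt(d)]), so disc(K) = 4d = 4 * (82) = 328

328


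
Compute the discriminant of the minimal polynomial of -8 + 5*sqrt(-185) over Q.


The element -8 + 5*sqrt(-185) has minimal polynomial:
x^2 + 16*x + 4689
Discriminant = (16)^2 - 4*(4689)
= 256 - 18756
= -18500

-18500


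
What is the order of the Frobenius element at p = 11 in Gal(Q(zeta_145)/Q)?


The Frobenius at p in Gal(Q(zeta_n)/Q) = (Z/nZ)* is the class of p, so its order is ord_145(11), the smallest k >= 1 with 11^k = 1 mod 145.
n = 145 = 5 * 29, phi(145) = 112; the order divides phi(n).
Divisors of 112: 1, 2, 4, 7, 8, 14, 16, 28, 56, 112
Repeated squaring mod 145: 11^1 = 11, 11^2 = 121, 11^4 = 141, 11^8 = 16, 11^16 = 111, 11^32 = 141, 11^64 = 16
Test divisors in increasing order:
  k=1: 11^1 = 11 mod 145
  k=2: 11^2 = 121 mod 145
  k=4: 11^4 = 141 mod 145
  k=7: 11^7 = 141 * 121 * 11 = 41 mod 145
  k=8: 11^8 = 16 mod 145
  k=14: 11^14 = 16 * 141 * 121 = 86 mod 145
  k=16: 11^16 = 111 mod 145
  k=28: 11^28 = 111 * 16 * 141 = 1 mod 145  <- first divisor giving 1
Order = 28

28


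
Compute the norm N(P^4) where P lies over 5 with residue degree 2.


N(P^a) = p^(a*f)
= 5^(4*2)
= 5^8
= 390625

390625


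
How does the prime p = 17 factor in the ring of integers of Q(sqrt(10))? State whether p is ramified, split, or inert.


K = Q(sqrt(10)). Since d mod 4 = 2, disc(K) = 40.
Check p | disc: 40 mod 17 = 6.
p does not divide disc. Compute Legendre symbol (d/p):
10^((17-1)/2) mod 17 = -1
(d/p) = -1, so p is inert: (p) stays prime with e=1, f=2, g=1.
Therefore p is inert.

inert


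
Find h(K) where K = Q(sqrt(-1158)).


K = Q(sqrt(-1158)). d mod 4 = 2, so D = disc(K) = 4d = -4632
h(K) equals the number of primitive reduced positive-definite forms (a, b, c) = a*x^2 + b*x*y + c*y^2 with b^2 - 4ac = D,
where reduced means |b| <= a <= c, with b >= 0 whenever |b| = a or a = c, and primitive means gcd(a, b, c) = 1.
Reduced forces 3a^2 <= |D| = 4632, so 1 <= a <= 39; b must have the parity of D, and c = (b^2 - D)/(4a) must be an integer >= a.
Enumerate a = 1..39, b in [-a, a]:
  a=1: (1, 0, 1158)  [1]
  a=2: (2, 0, 579)  [1]
  a=3: (3, 0, 386)  [1]
  a=4..5: none
  a=6: (6, 0, 193)  [1]
  a=7: (7, -4, 166), (7, 4, 166)  [2]
  a=8..12: none
  a=13: (13, -10, 91), (13, 10, 91)  [2]
  a=14: (14, -4, 83), (14, 4, 83)  [2]
  a=15..16: none
  a=17: (17, -14, 71), (17, 14, 71)  [2]
  a=18: none
  a=19: (19, -2, 61), (19, 2, 61)  [2]
  a=20: none
  a=21: (21, -18, 59), (21, 18, 59)  [2]
  a=22..25: none
  a=26: (26, -16, 47), (26, 16, 47)  [2]
  a=27..30: none
  a=31: (31, -24, 42), (31, 24, 42)  [2]
  a=32..33: none
  a=34: (34, -20, 37), (34, 20, 37)  [2]
  a=35..37: none
  a=38: (38, -36, 39), (38, 36, 39)  [2]
  a=39: none
Total reduced forms: 1 + 1 + 1 + 1 + 2 + 2 + 2 + 2 + 2 + 2 + 2 + 2 + 2 + 2 = 24
h = 24

24


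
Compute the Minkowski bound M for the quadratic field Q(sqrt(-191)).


d = -191, d mod 4 = 1, so disc(K) = d = -191; |disc(K)| = 191
Imaginary quadratic field, so n = 2, s = r2 = 1, r1 = 0
M = (n!/n^n) * (4/pi)^s * sqrt(|disc(K)|) = (2!/2^2) * (4/pi)^1 * sqrt(191)
= 0.5 * 1.273240 * 13.820275
= 8.7983

8.7983


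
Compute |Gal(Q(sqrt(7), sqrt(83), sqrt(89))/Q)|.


The 3 square roots of distinct primes are multiplicatively independent over Q,
so [K:Q] = 2^3 and Gal(K/Q) is isomorphic to (Z/2Z)^3.
|Gal| = 2^3 = 8

8


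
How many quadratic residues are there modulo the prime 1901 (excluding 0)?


For prime p, the number of non-zero quadratic residues is (p-1)/2.
= (1901-1)/2
= 950

950


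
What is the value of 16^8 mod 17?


p = 17 is prime and the exponent is (p-1)/2 = 8, so by Euler's criterion 16^8 = (16/17) = +1 or -1 mod 17.
Compute by square-and-multiply:
  8 = 8 (binary 1000)
  Repeated squaring mod 17: 16^1 = 16, 16^2 = 1, 16^4 = 1, 16^8 = 1
  16^8 = 1 mod 17
Result 1: 16 is a quadratic residue mod 17.
16^8 mod 17 = 1

1


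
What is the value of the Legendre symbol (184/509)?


p = 509 is prime, so compute (184/509) with the reciprocity algorithm (Jacobi-symbol steps: pull out 2s via (2/n), flip via reciprocity, reduce):
  pull out 2: (2/509) = -1  (since 509 mod 8 = 5)
  pull out 2: (2/509) = -1  (since 509 mod 8 = 5)
  pull out 2: (2/509) = -1  (since 509 mod 8 = 5)
  reciprocity: (23/509) -> +(509/23)
  reduce: (3/23)
  reciprocity: (3/23) -> -(23/3)
  reduce: (2/3)
  pull out 2: (2/3) = -1  (since 3 mod 8 = 3)
  (1/3) = 1
Product of signs = -1
(184/509) = -1

-1


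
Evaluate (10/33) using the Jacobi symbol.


Compute (10/33) via quadratic reciprocity:
  pull out 2: (2/33) = +1  (since 33 mod 8 = 1)
  reciprocity: (5/33) -> +(33/5)
  reduce: (3/5)
  reciprocity: (3/5) -> +(5/3)
  reduce: (2/3)
  pull out 2: (2/3) = -1  (since 3 mod 8 = 3)
  (1/3) = 1
Product of signs = -1

-1


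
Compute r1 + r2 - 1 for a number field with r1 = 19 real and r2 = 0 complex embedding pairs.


By Dirichlet's unit theorem:
rank = r1 + r2 - 1
= 19 + 0 - 1
= 18

18


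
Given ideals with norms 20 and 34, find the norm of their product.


N(IJ) = N(I) * N(J)
= 20 * 34
= 680

680


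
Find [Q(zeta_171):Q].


The degree equals Euler's totient phi(171).
171 = 3^2 * 19
phi(171) = 108

108


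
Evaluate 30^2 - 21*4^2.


x^2 - d*y^2
= 30^2 - 21*4^2
= 900 - 336
= 564

564


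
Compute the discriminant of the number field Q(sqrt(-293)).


For K = Q(sqrt(d)) with d squarefree: disc(K) = d if d = 1 mod 4, and disc(K) = 4d if d = 2 or 3 mod 4.
Here d = -293, and d mod 4 = 3.
d = 3 mod 4, not 1 (O_K = Z[sqrt(d)]), so disc(K) = 4d = 4 * (-293) = -1172

-1172


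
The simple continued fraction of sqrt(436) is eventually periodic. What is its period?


Run the CF algorithm for sqrt(436).
a_0 = floor(sqrt(436)) = 20; set m_0=0, q_0=1.
Recurrence: m' = q*a - m,  q' = (d - m'^2)/q,  a' = floor((a_0 + m')/q').
  step 1: m=20, q=36, a=1
  step 2: m=16, q=5, a=7
  step 3: m=19, q=15, a=2
  step 4: m=11, q=21, a=1
  step 5: m=10, q=16, a=1
  step 6: m=6, q=25, a=1
  step 7: m=19, q=3, a=13
  step 8: m=20, q=12, a=3
  step 9: m=16, q=15, a=2
  step 10: m=14, q=16, a=2
  step 11: m=18, q=7, a=5
  step 12: m=17, q=21, a=1
  step 13: m=4, q=20, a=1
  step 14: m=16, q=9, a=4
  step 15: m=20, q=4, a=10
  step 16: m=20, q=9, a=4
  step 17: m=16, q=20, a=1
  step 18: m=4, q=21, a=1
  step 19: m=17, q=7, a=5
  step 20: m=18, q=16, a=2
  step 21: m=14, q=15, a=2
  step 22: m=16, q=12, a=3
  step 23: m=20, q=3, a=13
  step 24: m=19, q=25, a=1
  step 25: m=6, q=16, a=1
  step 26: m=10, q=21, a=1
  step 27: m=11, q=15, a=2
  step 28: m=19, q=5, a=7
  step 29: m=16, q=36, a=1
  step 30: m=20, q=1, a=40
a_30 = 2*a_0 = 40, so the period closes here.
sqrt(436) = [20; 1, 7, 2, 1, 1, 1, 13, 3, 2, 2, 5, 1, 1, 4, 10, 4, 1, 1, 5, 2, 2, 3, 13, 1, 1, 1, 2, 7, 1, 40]
Period length = 30

30


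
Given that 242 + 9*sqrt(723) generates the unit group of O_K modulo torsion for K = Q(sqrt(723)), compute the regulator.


epsilon = 242 + 9*sqrt(723)
= 483.9979
R = ln(483.9979)
= 6.1821

6.1821


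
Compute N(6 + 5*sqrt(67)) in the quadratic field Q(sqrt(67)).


N(a + b*sqrt(d)) = a^2 - d*b^2
= (6)^2 - (67)*(5)^2
= 36 - 1675
= -1639

-1639


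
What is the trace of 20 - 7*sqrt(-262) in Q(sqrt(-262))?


Tr(a + b*sqrt(d)) = (a + b*sqrt(d)) + (a - b*sqrt(d)) = 2a
= 2 * (20)
= 40

40


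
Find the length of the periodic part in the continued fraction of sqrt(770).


Run the CF algorithm for sqrt(770).
a_0 = floor(sqrt(770)) = 27; set m_0=0, q_0=1.
Recurrence: m' = q*a - m,  q' = (d - m'^2)/q,  a' = floor((a_0 + m')/q').
  step 1: m=27, q=41, a=1
  step 2: m=14, q=14, a=2
  step 3: m=14, q=41, a=1
  step 4: m=27, q=1, a=54
a_4 = 2*a_0 = 54, so the period closes here.
sqrt(770) = [27; 1, 2, 1, 54]
Period length = 4

4


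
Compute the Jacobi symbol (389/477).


Compute (389/477) via quadratic reciprocity:
  reciprocity: (389/477) -> +(477/389)
  reduce: (88/389)
  pull out 2: (2/389) = -1  (since 389 mod 8 = 5)
  pull out 2: (2/389) = -1  (since 389 mod 8 = 5)
  pull out 2: (2/389) = -1  (since 389 mod 8 = 5)
  reciprocity: (11/389) -> +(389/11)
  reduce: (4/11)
  pull out 2: (2/11) = -1  (since 11 mod 8 = 3)
  pull out 2: (2/11) = -1  (since 11 mod 8 = 3)
  (1/11) = 1
Product of signs = -1

-1


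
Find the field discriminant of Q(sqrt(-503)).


For K = Q(sqrt(d)) with d squarefree: disc(K) = d if d = 1 mod 4, and disc(K) = 4d if d = 2 or 3 mod 4.
Here d = -503, and d mod 4 = 1.
d = 1 mod 4 (O_K = Z[(1+sqrt(d))/2]), so disc(K) = d = -503

-503


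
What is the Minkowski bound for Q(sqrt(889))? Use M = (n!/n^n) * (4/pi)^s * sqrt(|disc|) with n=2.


d = 889, d mod 4 = 1, so disc(K) = d = 889; |disc(K)| = 889
Real quadratic field, so n = 2, s = r2 = 0, r1 = 2
M = (n!/n^n) * (4/pi)^s * sqrt(|disc(K)|) = (2!/2^2) * (4/pi)^0 * sqrt(889)
= 0.5 * 1.000000 * 29.816103
= 14.9081

14.9081


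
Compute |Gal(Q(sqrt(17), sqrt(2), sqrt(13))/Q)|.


The 3 square roots of distinct primes are multiplicatively independent over Q,
so [K:Q] = 2^3 and Gal(K/Q) is isomorphic to (Z/2Z)^3.
|Gal| = 2^3 = 8

8


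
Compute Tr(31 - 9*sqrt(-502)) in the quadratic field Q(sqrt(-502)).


Tr(a + b*sqrt(d)) = (a + b*sqrt(d)) + (a - b*sqrt(d)) = 2a
= 2 * (31)
= 62

62


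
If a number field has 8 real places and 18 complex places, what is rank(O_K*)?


By Dirichlet's unit theorem:
rank = r1 + r2 - 1
= 8 + 18 - 1
= 25

25


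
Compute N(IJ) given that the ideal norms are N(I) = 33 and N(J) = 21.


N(IJ) = N(I) * N(J)
= 33 * 21
= 693

693


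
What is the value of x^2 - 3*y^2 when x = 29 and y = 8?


x^2 - d*y^2
= 29^2 - 3*8^2
= 841 - 192
= 649

649


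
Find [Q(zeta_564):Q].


The degree equals Euler's totient phi(564).
564 = 2^2 * 3 * 47
phi(564) = 184

184


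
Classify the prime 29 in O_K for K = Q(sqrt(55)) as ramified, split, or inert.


K = Q(sqrt(55)). Since d mod 4 = 3, disc(K) = 220.
Check p | disc: 220 mod 29 = 17.
p does not divide disc. Compute Legendre symbol (d/p):
26^((29-1)/2) mod 29 = -1
(d/p) = -1, so p is inert: (p) stays prime with e=1, f=2, g=1.
Therefore p is inert.

inert


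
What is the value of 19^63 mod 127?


p = 127 is prime and the exponent is (p-1)/2 = 63, so by Euler's criterion 19^63 = (19/127) = +1 or -1 mod 127.
Compute by square-and-multiply:
  63 = 32 + 16 + 8 + 4 + 2 + 1 (binary 111111)
  Repeated squaring mod 127: 19^1 = 19, 19^2 = 107, 19^4 = 19, 19^8 = 107, 19^16 = 19, 19^32 = 107
  19^63 = 19^32 * 19^16 * 19^8 * 19^4 * 19^2 * 19^1 = 107 * 19 * 107 * 19 * 107 * 19 mod 127
    107 * 19 = 2033 = 1 mod 127
    1 * 107 = 107 = 107 mod 127
    107 * 19 = 2033 = 1 mod 127
    1 * 107 = 107 = 107 mod 127
    107 * 19 = 2033 = 1 mod 127
  19^63 = 1 mod 127
Result 1: 19 is a quadratic residue mod 127.
19^63 mod 127 = 1

1


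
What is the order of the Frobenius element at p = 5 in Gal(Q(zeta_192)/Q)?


The Frobenius at p in Gal(Q(zeta_n)/Q) = (Z/nZ)* is the class of p, so its order is ord_192(5), the smallest k >= 1 with 5^k = 1 mod 192.
n = 192 = 2^6 * 3, phi(192) = 64; the order divides phi(n).
Divisors of 64: 1, 2, 4, 8, 16, 32, 64
Repeated squaring mod 192: 5^1 = 5, 5^2 = 25, 5^4 = 49, 5^8 = 97, 5^16 = 1, 5^32 = 1, 5^64 = 1
Test divisors in increasing order:
  k=1: 5^1 = 5 mod 192
  k=2: 5^2 = 25 mod 192
  k=4: 5^4 = 49 mod 192
  k=8: 5^8 = 97 mod 192
  k=16: 5^16 = 1 mod 192  <- first divisor giving 1
Order = 16

16


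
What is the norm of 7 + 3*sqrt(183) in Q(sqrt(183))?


N(a + b*sqrt(d)) = a^2 - d*b^2
= (7)^2 - (183)*(3)^2
= 49 - 1647
= -1598

-1598


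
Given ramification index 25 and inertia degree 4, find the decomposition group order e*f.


|D_P| = e * f
= 25 * 4
= 100

100


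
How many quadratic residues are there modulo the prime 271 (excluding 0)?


For prime p, the number of non-zero quadratic residues is (p-1)/2.
= (271-1)/2
= 135

135


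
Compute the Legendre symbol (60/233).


p = 233 is prime, so compute (60/233) with the reciprocity algorithm (Jacobi-symbol steps: pull out 2s via (2/n), flip via reciprocity, reduce):
  pull out 2: (2/233) = +1  (since 233 mod 8 = 1)
  pull out 2: (2/233) = +1  (since 233 mod 8 = 1)
  reciprocity: (15/233) -> +(233/15)
  reduce: (8/15)
  pull out 2: (2/15) = +1  (since 15 mod 8 = 7)
  pull out 2: (2/15) = +1  (since 15 mod 8 = 7)
  pull out 2: (2/15) = +1  (since 15 mod 8 = 7)
  (1/15) = 1
Product of signs = 1
(60/233) = 1

1


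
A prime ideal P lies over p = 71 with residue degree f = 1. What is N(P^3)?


N(P^a) = p^(a*f)
= 71^(3*1)
= 71^3
= 357911

357911


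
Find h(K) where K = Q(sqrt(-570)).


K = Q(sqrt(-570)). d mod 4 = 2, so D = disc(K) = 4d = -2280
h(K) equals the number of primitive reduced positive-definite forms (a, b, c) = a*x^2 + b*x*y + c*y^2 with b^2 - 4ac = D,
where reduced means |b| <= a <= c, with b >= 0 whenever |b| = a or a = c, and primitive means gcd(a, b, c) = 1.
Reduced forces 3a^2 <= |D| = 2280, so 1 <= a <= 27; b must have the parity of D, and c = (b^2 - D)/(4a) must be an integer >= a.
Enumerate a = 1..27, b in [-a, a]:
  a=1: (1, 0, 570)  [1]
  a=2: (2, 0, 285)  [1]
  a=3: (3, 0, 190)  [1]
  a=4: none
  a=5: (5, 0, 114)  [1]
  a=6: (6, 0, 95)  [1]
  a=7: (7, -4, 82), (7, 4, 82)  [2]
  a=8..9: none
  a=10: (10, 0, 57)  [1]
  a=11..13: none
  a=14: (14, -4, 41), (14, 4, 41)  [2]
  a=15: (15, 0, 38)  [1]
  a=16: none
  a=17: (17, -10, 35), (17, 10, 35)  [2]
  a=18: none
  a=19: (19, 0, 30)  [1]
  a=20: none
  a=21: (21, -18, 31), (21, 18, 31)  [2]
  a=22..27: none
Total reduced forms: 1 + 1 + 1 + 1 + 1 + 2 + 1 + 2 + 1 + 2 + 1 + 2 = 16
h = 16

16


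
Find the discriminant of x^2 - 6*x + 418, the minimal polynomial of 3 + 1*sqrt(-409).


The element 3 + 1*sqrt(-409) has minimal polynomial:
x^2 - 6*x + 418
Discriminant = (-6)^2 - 4*(418)
= 36 - 1672
= -1636

-1636


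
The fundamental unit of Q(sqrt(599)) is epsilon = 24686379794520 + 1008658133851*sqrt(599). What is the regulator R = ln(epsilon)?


epsilon = 24686379794520 + 1008658133851*sqrt(599)
= 4.9373e+13
R = ln(4.9373e+13)
= 31.5304

31.5304


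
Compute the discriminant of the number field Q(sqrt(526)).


For K = Q(sqrt(d)) with d squarefree: disc(K) = d if d = 1 mod 4, and disc(K) = 4d if d = 2 or 3 mod 4.
Here d = 526, and d mod 4 = 2.
d = 2 mod 4, not 1 (O_K = Z[sqrt(d)]), so disc(K) = 4d = 4 * (526) = 2104

2104


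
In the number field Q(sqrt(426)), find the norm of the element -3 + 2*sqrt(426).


N(a + b*sqrt(d)) = a^2 - d*b^2
= (-3)^2 - (426)*(2)^2
= 9 - 1704
= -1695

-1695


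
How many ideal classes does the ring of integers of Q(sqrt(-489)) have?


K = Q(sqrt(-489)). d mod 4 = 3, so D = disc(K) = 4d = -1956
h(K) equals the number of primitive reduced positive-definite forms (a, b, c) = a*x^2 + b*x*y + c*y^2 with b^2 - 4ac = D,
where reduced means |b| <= a <= c, with b >= 0 whenever |b| = a or a = c, and primitive means gcd(a, b, c) = 1.
Reduced forces 3a^2 <= |D| = 1956, so 1 <= a <= 25; b must have the parity of D, and c = (b^2 - D)/(4a) must be an integer >= a.
Enumerate a = 1..25, b in [-a, a]:
  a=1: (1, 0, 489)  [1]
  a=2: (2, 2, 245)  [1]
  a=3: (3, 0, 163)  [1]
  a=4: none
  a=5: (5, -2, 98), (5, 2, 98)  [2]
  a=6: (6, 6, 83)  [1]
  a=7: (7, -2, 70), (7, 2, 70)  [2]
  a=8..9: none
  a=10: (10, -2, 49), (10, 2, 49)  [2]
  a=11..13: none
  a=14: (14, -2, 35), (14, 2, 35)  [2]
  a=15: (15, -12, 35), (15, 12, 35)  [2]
  a=16: none
  a=17: (17, -4, 29), (17, 4, 29)  [2]
  a=18: none
  a=19: (19, -18, 30), (19, 18, 30)  [2]
  a=20: none
  a=21: (21, -12, 25), (21, 12, 25)  [2]
  a=22..25: none
Total reduced forms: 1 + 1 + 1 + 2 + 1 + 2 + 2 + 2 + 2 + 2 + 2 + 2 = 20
h = 20

20


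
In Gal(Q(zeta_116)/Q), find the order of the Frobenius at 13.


The Frobenius at p in Gal(Q(zeta_n)/Q) = (Z/nZ)* is the class of p, so its order is ord_116(13), the smallest k >= 1 with 13^k = 1 mod 116.
n = 116 = 2^2 * 29, phi(116) = 56; the order divides phi(n).
Divisors of 56: 1, 2, 4, 7, 8, 14, 28, 56
Repeated squaring mod 116: 13^1 = 13, 13^2 = 53, 13^4 = 25, 13^8 = 45, 13^16 = 53, 13^32 = 25
Test divisors in increasing order:
  k=1: 13^1 = 13 mod 116
  k=2: 13^2 = 53 mod 116
  k=4: 13^4 = 25 mod 116
  k=7: 13^7 = 25 * 53 * 13 = 57 mod 116
  k=8: 13^8 = 45 mod 116
  k=14: 13^14 = 45 * 25 * 53 = 1 mod 116  <- first divisor giving 1
Order = 14

14


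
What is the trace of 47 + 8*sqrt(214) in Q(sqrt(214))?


Tr(a + b*sqrt(d)) = (a + b*sqrt(d)) + (a - b*sqrt(d)) = 2a
= 2 * (47)
= 94

94


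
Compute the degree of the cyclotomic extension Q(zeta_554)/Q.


The degree equals Euler's totient phi(554).
554 = 2 * 277
phi(554) = 276

276


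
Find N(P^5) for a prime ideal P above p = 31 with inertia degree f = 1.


N(P^a) = p^(a*f)
= 31^(5*1)
= 31^5
= 28629151

28629151


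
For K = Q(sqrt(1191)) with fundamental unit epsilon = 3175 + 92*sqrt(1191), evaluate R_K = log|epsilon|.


epsilon = 3175 + 92*sqrt(1191)
= 6349.9998
R = ln(6349.9998)
= 8.7562

8.7562


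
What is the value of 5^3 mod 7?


p = 7 is prime and the exponent is (p-1)/2 = 3, so by Euler's criterion 5^3 = (5/7) = +1 or -1 mod 7.
Compute by square-and-multiply:
  3 = 2 + 1 (binary 11)
  Repeated squaring mod 7: 5^1 = 5, 5^2 = 4
  5^3 = 5^2 * 5^1 = 4 * 5 mod 7
    4 * 5 = 20 = 6 mod 7
  5^3 = 6 mod 7
Result 6 = p - 1 = -1 mod 7: 5 is a quadratic non-residue mod 7. As a residue in [0, p-1] the value is 6.
5^3 mod 7 = 6

6


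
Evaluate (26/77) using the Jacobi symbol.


Compute (26/77) via quadratic reciprocity:
  pull out 2: (2/77) = -1  (since 77 mod 8 = 5)
  reciprocity: (13/77) -> +(77/13)
  reduce: (12/13)
  pull out 2: (2/13) = -1  (since 13 mod 8 = 5)
  pull out 2: (2/13) = -1  (since 13 mod 8 = 5)
  reciprocity: (3/13) -> +(13/3)
  reduce: (1/3)
  (1/3) = 1
Product of signs = -1

-1


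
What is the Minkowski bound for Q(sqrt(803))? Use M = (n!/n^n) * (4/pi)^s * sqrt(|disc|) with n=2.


d = 803, d mod 4 = 3, so disc(K) = 4d = 3212; |disc(K)| = 3212
Real quadratic field, so n = 2, s = r2 = 0, r1 = 2
M = (n!/n^n) * (4/pi)^s * sqrt(|disc(K)|) = (2!/2^2) * (4/pi)^0 * sqrt(3212)
= 0.5 * 1.000000 * 56.674509
= 28.3373

28.3373


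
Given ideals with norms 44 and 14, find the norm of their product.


N(IJ) = N(I) * N(J)
= 44 * 14
= 616

616


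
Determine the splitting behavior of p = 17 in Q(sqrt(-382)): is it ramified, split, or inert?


K = Q(sqrt(-382)). Since d mod 4 = 2, disc(K) = -1528.
Check p | disc: -1528 mod 17 = 2.
p does not divide disc. Compute Legendre symbol (d/p):
9^((17-1)/2) mod 17 = 1
(d/p) = 1, so p splits: (p) = P*P' with e=1, f=1, g=2.
Therefore p is split.

split


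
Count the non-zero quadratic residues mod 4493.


For prime p, the number of non-zero quadratic residues is (p-1)/2.
= (4493-1)/2
= 2246

2246


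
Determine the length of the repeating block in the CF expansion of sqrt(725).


Run the CF algorithm for sqrt(725).
a_0 = floor(sqrt(725)) = 26; set m_0=0, q_0=1.
Recurrence: m' = q*a - m,  q' = (d - m'^2)/q,  a' = floor((a_0 + m')/q').
  step 1: m=26, q=49, a=1
  step 2: m=23, q=4, a=12
  step 3: m=25, q=25, a=2
  step 4: m=25, q=4, a=12
  step 5: m=23, q=49, a=1
  step 6: m=26, q=1, a=52
a_6 = 2*a_0 = 52, so the period closes here.
sqrt(725) = [26; 1, 12, 2, 12, 1, 52]
Period length = 6

6


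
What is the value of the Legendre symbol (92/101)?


p = 101 is prime, so compute (92/101) with the reciprocity algorithm (Jacobi-symbol steps: pull out 2s via (2/n), flip via reciprocity, reduce):
  pull out 2: (2/101) = -1  (since 101 mod 8 = 5)
  pull out 2: (2/101) = -1  (since 101 mod 8 = 5)
  reciprocity: (23/101) -> +(101/23)
  reduce: (9/23)
  reciprocity: (9/23) -> +(23/9)
  reduce: (5/9)
  reciprocity: (5/9) -> +(9/5)
  reduce: (4/5)
  pull out 2: (2/5) = -1  (since 5 mod 8 = 5)
  pull out 2: (2/5) = -1  (since 5 mod 8 = 5)
  (1/5) = 1
Product of signs = 1
(92/101) = 1

1


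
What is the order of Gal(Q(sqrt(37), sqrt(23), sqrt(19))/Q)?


The 3 square roots of distinct primes are multiplicatively independent over Q,
so [K:Q] = 2^3 and Gal(K/Q) is isomorphic to (Z/2Z)^3.
|Gal| = 2^3 = 8

8


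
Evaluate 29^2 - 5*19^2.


x^2 - d*y^2
= 29^2 - 5*19^2
= 841 - 1805
= -964

-964


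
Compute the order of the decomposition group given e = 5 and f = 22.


|D_P| = e * f
= 5 * 22
= 110

110


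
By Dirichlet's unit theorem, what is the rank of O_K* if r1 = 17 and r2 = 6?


By Dirichlet's unit theorem:
rank = r1 + r2 - 1
= 17 + 6 - 1
= 22

22


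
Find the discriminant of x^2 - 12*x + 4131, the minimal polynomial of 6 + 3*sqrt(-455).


The element 6 + 3*sqrt(-455) has minimal polynomial:
x^2 - 12*x + 4131
Discriminant = (-12)^2 - 4*(4131)
= 144 - 16524
= -16380

-16380


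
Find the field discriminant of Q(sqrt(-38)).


For K = Q(sqrt(d)) with d squarefree: disc(K) = d if d = 1 mod 4, and disc(K) = 4d if d = 2 or 3 mod 4.
Here d = -38, and d mod 4 = 2.
d = 2 mod 4, not 1 (O_K = Z[sqrt(d)]), so disc(K) = 4d = 4 * (-38) = -152

-152


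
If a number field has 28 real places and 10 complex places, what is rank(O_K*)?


By Dirichlet's unit theorem:
rank = r1 + r2 - 1
= 28 + 10 - 1
= 37

37


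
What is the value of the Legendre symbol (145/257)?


p = 257 is prime, so compute (145/257) with the reciprocity algorithm (Jacobi-symbol steps: pull out 2s via (2/n), flip via reciprocity, reduce):
  reciprocity: (145/257) -> +(257/145)
  reduce: (112/145)
  pull out 2: (2/145) = +1  (since 145 mod 8 = 1)
  pull out 2: (2/145) = +1  (since 145 mod 8 = 1)
  pull out 2: (2/145) = +1  (since 145 mod 8 = 1)
  pull out 2: (2/145) = +1  (since 145 mod 8 = 1)
  reciprocity: (7/145) -> +(145/7)
  reduce: (5/7)
  reciprocity: (5/7) -> +(7/5)
  reduce: (2/5)
  pull out 2: (2/5) = -1  (since 5 mod 8 = 5)
  (1/5) = 1
Product of signs = -1
(145/257) = -1

-1


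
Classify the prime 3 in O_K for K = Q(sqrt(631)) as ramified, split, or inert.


K = Q(sqrt(631)). Since d mod 4 = 3, disc(K) = 2524.
Check p | disc: 2524 mod 3 = 1.
p does not divide disc. Compute Legendre symbol (d/p):
1^((3-1)/2) mod 3 = 1
(d/p) = 1, so p splits: (p) = P*P' with e=1, f=1, g=2.
Therefore p is split.

split


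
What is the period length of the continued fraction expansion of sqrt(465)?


Run the CF algorithm for sqrt(465).
a_0 = floor(sqrt(465)) = 21; set m_0=0, q_0=1.
Recurrence: m' = q*a - m,  q' = (d - m'^2)/q,  a' = floor((a_0 + m')/q').
  step 1: m=21, q=24, a=1
  step 2: m=3, q=19, a=1
  step 3: m=16, q=11, a=3
  step 4: m=17, q=16, a=2
  step 5: m=15, q=15, a=2
  step 6: m=15, q=16, a=2
  step 7: m=17, q=11, a=3
  step 8: m=16, q=19, a=1
  step 9: m=3, q=24, a=1
  step 10: m=21, q=1, a=42
a_10 = 2*a_0 = 42, so the period closes here.
sqrt(465) = [21; 1, 1, 3, 2, 2, 2, 3, 1, 1, 42]
Period length = 10

10


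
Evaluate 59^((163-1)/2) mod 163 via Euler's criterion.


p = 163 is prime and the exponent is (p-1)/2 = 81, so by Euler's criterion 59^81 = (59/163) = +1 or -1 mod 163.
Compute by square-and-multiply:
  81 = 64 + 16 + 1 (binary 1010001)
  Repeated squaring mod 163: 59^1 = 59, 59^2 = 58, 59^4 = 104, 59^8 = 58, 59^16 = 104, 59^32 = 58, 59^64 = 104
  59^81 = 59^64 * 59^16 * 59^1 = 104 * 104 * 59 mod 163
    104 * 104 = 10816 = 58 mod 163
    58 * 59 = 3422 = 162 mod 163
  59^81 = 162 mod 163
Result 162 = p - 1 = -1 mod 163: 59 is a quadratic non-residue mod 163. As a residue in [0, p-1] the value is 162.
59^81 mod 163 = 162

162


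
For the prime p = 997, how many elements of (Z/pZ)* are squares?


For prime p, the number of non-zero quadratic residues is (p-1)/2.
= (997-1)/2
= 498

498


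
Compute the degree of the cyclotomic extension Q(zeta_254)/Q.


The degree equals Euler's totient phi(254).
254 = 2 * 127
phi(254) = 126

126


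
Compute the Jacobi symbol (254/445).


Compute (254/445) via quadratic reciprocity:
  pull out 2: (2/445) = -1  (since 445 mod 8 = 5)
  reciprocity: (127/445) -> +(445/127)
  reduce: (64/127)
  pull out 2: (2/127) = +1  (since 127 mod 8 = 7)
  pull out 2: (2/127) = +1  (since 127 mod 8 = 7)
  pull out 2: (2/127) = +1  (since 127 mod 8 = 7)
  pull out 2: (2/127) = +1  (since 127 mod 8 = 7)
  pull out 2: (2/127) = +1  (since 127 mod 8 = 7)
  pull out 2: (2/127) = +1  (since 127 mod 8 = 7)
  (1/127) = 1
Product of signs = -1

-1


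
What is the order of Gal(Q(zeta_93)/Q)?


|Gal(Q(zeta_93)/Q)| = phi(93)
= 60

60


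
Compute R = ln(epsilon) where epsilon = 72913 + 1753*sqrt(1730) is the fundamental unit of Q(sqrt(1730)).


epsilon = 72913 + 1753*sqrt(1730)
= 145826.0000
R = ln(145826.0000)
= 11.8902

11.8902


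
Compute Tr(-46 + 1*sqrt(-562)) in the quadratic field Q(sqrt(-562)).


Tr(a + b*sqrt(d)) = (a + b*sqrt(d)) + (a - b*sqrt(d)) = 2a
= 2 * (-46)
= -92

-92


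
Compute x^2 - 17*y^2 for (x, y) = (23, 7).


x^2 - d*y^2
= 23^2 - 17*7^2
= 529 - 833
= -304

-304


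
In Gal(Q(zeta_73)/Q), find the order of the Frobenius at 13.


The Frobenius at p in Gal(Q(zeta_n)/Q) = (Z/nZ)* is the class of p, so its order is ord_73(13), the smallest k >= 1 with 13^k = 1 mod 73.
n = 73 = 73, phi(73) = 72; the order divides phi(n).
Divisors of 72: 1, 2, 3, 4, 6, 8, 9, 12, 18, 24, 36, 72
Repeated squaring mod 73: 13^1 = 13, 13^2 = 23, 13^4 = 18, 13^8 = 32, 13^16 = 2, 13^32 = 4, 13^64 = 16
Test divisors in increasing order:
  k=1: 13^1 = 13 mod 73
  k=2: 13^2 = 23 mod 73
  k=3: 13^3 = 23 * 13 = 7 mod 73
  k=4: 13^4 = 18 mod 73
  k=6: 13^6 = 18 * 23 = 49 mod 73
  k=8: 13^8 = 32 mod 73
  k=9: 13^9 = 32 * 13 = 51 mod 73
  k=12: 13^12 = 32 * 18 = 65 mod 73
  k=18: 13^18 = 2 * 23 = 46 mod 73
  k=24: 13^24 = 2 * 32 = 64 mod 73
  k=36: 13^36 = 4 * 18 = 72 mod 73
  k=72: 13^72 = 16 * 32 = 1 mod 73  <- first divisor giving 1
Order = 72

72


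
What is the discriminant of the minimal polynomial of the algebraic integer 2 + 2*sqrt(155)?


The element 2 + 2*sqrt(155) has minimal polynomial:
x^2 - 4*x - 616
Discriminant = (-4)^2 - 4*(-616)
= 16 + 2464
= 2480

2480


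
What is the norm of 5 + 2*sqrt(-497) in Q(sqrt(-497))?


N(a + b*sqrt(d)) = a^2 - d*b^2
= (5)^2 - (-497)*(2)^2
= 25 + 1988
= 2013

2013


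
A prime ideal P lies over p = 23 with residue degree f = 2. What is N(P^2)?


N(P^a) = p^(a*f)
= 23^(2*2)
= 23^4
= 279841

279841


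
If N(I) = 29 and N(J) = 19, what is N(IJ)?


N(IJ) = N(I) * N(J)
= 29 * 19
= 551

551


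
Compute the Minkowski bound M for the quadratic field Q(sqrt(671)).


d = 671, d mod 4 = 3, so disc(K) = 4d = 2684; |disc(K)| = 2684
Real quadratic field, so n = 2, s = r2 = 0, r1 = 2
M = (n!/n^n) * (4/pi)^s * sqrt(|disc(K)|) = (2!/2^2) * (4/pi)^0 * sqrt(2684)
= 0.5 * 1.000000 * 51.807335
= 25.9037

25.9037


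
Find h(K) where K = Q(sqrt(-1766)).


K = Q(sqrt(-1766)). d mod 4 = 2, so D = disc(K) = 4d = -7064
h(K) equals the number of primitive reduced positive-definite forms (a, b, c) = a*x^2 + b*x*y + c*y^2 with b^2 - 4ac = D,
where reduced means |b| <= a <= c, with b >= 0 whenever |b| = a or a = c, and primitive means gcd(a, b, c) = 1.
Reduced forces 3a^2 <= |D| = 7064, so 1 <= a <= 48; b must have the parity of D, and c = (b^2 - D)/(4a) must be an integer >= a.
Enumerate a = 1..48, b in [-a, a]:
  a=1: (1, 0, 1766)  [1]
  a=2: (2, 0, 883)  [1]
  a=3: (3, -2, 589), (3, 2, 589)  [2]
  a=4: none
  a=5: (5, -4, 354), (5, 4, 354)  [2]
  a=6: (6, -4, 295), (6, 4, 295)  [2]
  a=7..8: none
  a=9: (9, -8, 198), (9, 8, 198)  [2]
  a=10: (10, -4, 177), (10, 4, 177)  [2]
  a=11: (11, -8, 162), (11, 8, 162)  [2]
  a=12..14: none
  a=15: (15, -14, 121), (15, -4, 118), (15, 4, 118), (15, 14, 121)  [4]
  a=16: none
  a=17: (17, -12, 106), (17, 12, 106)  [2]
  a=18: (18, -8, 99), (18, 8, 99)  [2]
  a=19: (19, -2, 93), (19, 2, 93)  [2]
  a=20..21: none
  a=22: (22, -8, 81), (22, 8, 81)  [2]
  a=23..24: none
  a=25: (25, -6, 71), (25, 6, 71)  [2]
  a=26: none
  a=27: (27, -8, 66), (27, 8, 66)  [2]
  a=28..29: none
  a=30: (30, -16, 61), (30, -4, 59), (30, 4, 59), (30, 16, 61)  [4]
  a=31: (31, -2, 57), (31, 2, 57)  [2]
  a=32: none
  a=33: (33, -14, 55), (33, -8, 54), (33, 8, 54), (33, 14, 55)  [4]
  a=34: (34, -12, 53), (34, 12, 53)  [2]
  a=35..36: none
  a=37: (37, -22, 51), (37, 22, 51)  [2]
  a=38: (38, -36, 55), (38, 36, 55)  [2]
  a=39..42: none
  a=43: (43, -26, 45), (43, 26, 45)  [2]
  a=44: none
  a=45: (45, -44, 50), (45, 44, 50)  [2]
  a=46..48: none
Total reduced forms: 1 + 1 + 2 + 2 + 2 + 2 + 2 + 2 + 4 + 2 + 2 + 2 + 2 + 2 + 2 + 4 + 2 + 4 + 2 + 2 + 2 + 2 + 2 = 50
h = 50

50


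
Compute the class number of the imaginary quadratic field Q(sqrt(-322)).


K = Q(sqrt(-322)). d mod 4 = 2, so D = disc(K) = 4d = -1288
h(K) equals the number of primitive reduced positive-definite forms (a, b, c) = a*x^2 + b*x*y + c*y^2 with b^2 - 4ac = D,
where reduced means |b| <= a <= c, with b >= 0 whenever |b| = a or a = c, and primitive means gcd(a, b, c) = 1.
Reduced forces 3a^2 <= |D| = 1288, so 1 <= a <= 20; b must have the parity of D, and c = (b^2 - D)/(4a) must be an integer >= a.
Enumerate a = 1..20, b in [-a, a]:
  a=1: (1, 0, 322)  [1]
  a=2: (2, 0, 161)  [1]
  a=3..6: none
  a=7: (7, 0, 46)  [1]
  a=8..12: none
  a=13: (13, -8, 26), (13, 8, 26)  [2]
  a=14: (14, 0, 23)  [1]
  a=15..16: none
  a=17: (17, -2, 19), (17, 2, 19)  [2]
  a=18..20: none
Total reduced forms: 1 + 1 + 1 + 2 + 1 + 2 = 8
h = 8

8


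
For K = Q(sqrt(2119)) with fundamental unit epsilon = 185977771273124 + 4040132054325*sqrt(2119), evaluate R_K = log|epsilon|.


epsilon = 185977771273124 + 4040132054325*sqrt(2119)
= 3.7196e+14
R = ln(3.7196e+14)
= 33.5498

33.5498


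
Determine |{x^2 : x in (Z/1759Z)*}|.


For prime p, the number of non-zero quadratic residues is (p-1)/2.
= (1759-1)/2
= 879

879


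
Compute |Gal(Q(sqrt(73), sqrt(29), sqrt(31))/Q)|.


The 3 square roots of distinct primes are multiplicatively independent over Q,
so [K:Q] = 2^3 and Gal(K/Q) is isomorphic to (Z/2Z)^3.
|Gal| = 2^3 = 8

8


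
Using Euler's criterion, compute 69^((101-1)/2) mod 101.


p = 101 is prime and the exponent is (p-1)/2 = 50, so by Euler's criterion 69^50 = (69/101) = +1 or -1 mod 101.
Compute by square-and-multiply:
  50 = 32 + 16 + 2 (binary 110010)
  Repeated squaring mod 101: 69^1 = 69, 69^2 = 14, 69^4 = 95, 69^8 = 36, 69^16 = 84, 69^32 = 87
  69^50 = 69^32 * 69^16 * 69^2 = 87 * 84 * 14 mod 101
    87 * 84 = 7308 = 36 mod 101
    36 * 14 = 504 = 100 mod 101
  69^50 = 100 mod 101
Result 100 = p - 1 = -1 mod 101: 69 is a quadratic non-residue mod 101. As a residue in [0, p-1] the value is 100.
69^50 mod 101 = 100

100
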